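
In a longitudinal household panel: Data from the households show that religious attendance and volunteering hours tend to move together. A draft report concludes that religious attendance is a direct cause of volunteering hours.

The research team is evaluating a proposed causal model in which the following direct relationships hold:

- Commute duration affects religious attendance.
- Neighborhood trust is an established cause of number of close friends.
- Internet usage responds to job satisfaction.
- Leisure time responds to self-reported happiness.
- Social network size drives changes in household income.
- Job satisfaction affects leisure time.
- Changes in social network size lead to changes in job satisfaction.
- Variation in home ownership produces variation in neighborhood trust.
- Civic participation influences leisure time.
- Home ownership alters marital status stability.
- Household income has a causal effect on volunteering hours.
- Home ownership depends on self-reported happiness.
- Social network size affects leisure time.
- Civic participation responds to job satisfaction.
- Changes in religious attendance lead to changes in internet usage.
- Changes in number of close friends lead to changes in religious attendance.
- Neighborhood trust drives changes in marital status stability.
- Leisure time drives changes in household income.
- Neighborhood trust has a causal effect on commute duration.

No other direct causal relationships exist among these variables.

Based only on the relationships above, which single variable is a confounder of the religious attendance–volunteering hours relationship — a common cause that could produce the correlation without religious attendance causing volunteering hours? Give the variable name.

self-reported happiness

Self-reported happiness has a causal path to religious attendance (self-reported happiness → home ownership → neighborhood trust → commute duration → religious attendance) and a separate causal path to volunteering hours (self-reported happiness → leisure time → household income → volunteering hours), so it is a common cause of both.
No stated relationship gives religious attendance a causal route to volunteering hours, so the correlation is explained by the shared upstream cause rather than a direct effect.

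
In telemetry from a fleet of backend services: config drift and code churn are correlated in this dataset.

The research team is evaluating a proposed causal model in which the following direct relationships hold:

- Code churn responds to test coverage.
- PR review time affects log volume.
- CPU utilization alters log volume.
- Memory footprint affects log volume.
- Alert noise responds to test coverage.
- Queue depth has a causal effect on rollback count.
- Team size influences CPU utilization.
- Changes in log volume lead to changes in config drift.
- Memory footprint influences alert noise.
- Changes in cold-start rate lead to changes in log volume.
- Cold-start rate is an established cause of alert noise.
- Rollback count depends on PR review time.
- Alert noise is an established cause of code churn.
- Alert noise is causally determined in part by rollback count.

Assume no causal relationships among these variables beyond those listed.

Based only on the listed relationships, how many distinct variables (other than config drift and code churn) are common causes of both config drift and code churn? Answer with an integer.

3

The common causes are: PR review time (to config drift via PR review time → log volume → config drift; to code churn via PR review time → rollback count → alert noise → code churn); cold-start rate (to config drift via cold-start rate → log volume → config drift; to code churn via cold-start rate → alert noise → code churn); memory footprint (to config drift via memory footprint → log volume → config drift; to code churn via memory footprint → alert noise → code churn).
Every other variable lacks a causal path to at least one of config drift and code churn.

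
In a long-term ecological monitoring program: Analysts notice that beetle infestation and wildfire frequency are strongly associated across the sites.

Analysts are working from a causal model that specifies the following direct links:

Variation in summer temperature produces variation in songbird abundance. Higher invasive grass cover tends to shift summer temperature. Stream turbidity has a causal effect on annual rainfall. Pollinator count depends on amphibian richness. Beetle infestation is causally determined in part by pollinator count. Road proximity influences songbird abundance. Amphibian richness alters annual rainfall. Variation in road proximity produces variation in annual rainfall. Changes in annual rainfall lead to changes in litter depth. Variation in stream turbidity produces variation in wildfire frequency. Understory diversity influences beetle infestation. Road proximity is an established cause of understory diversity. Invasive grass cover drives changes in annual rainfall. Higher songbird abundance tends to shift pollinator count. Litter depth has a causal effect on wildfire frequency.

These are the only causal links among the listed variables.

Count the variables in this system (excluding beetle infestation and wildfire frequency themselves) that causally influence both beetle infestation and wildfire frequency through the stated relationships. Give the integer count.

The common causes are: amphibian richness (to beetle infestation via amphibian richness → pollinator count → beetle infestation; to wildfire frequency via amphibian richness → annual rainfall → litter depth → wildfire frequency); invasive grass cover (to beetle infestation via invasive grass cover → summer temperature → songbird abundance → pollinator count → beetle infestation; to wildfire frequency via invasive grass cover → annual rainfall → litter depth → wildfire frequency); road proximity (to beetle infestation via road proximity → understory diversity → beetle infestation; to wildfire frequency via road proximity → annual rainfall → litter depth → wildfire frequency).
Every other variable lacks a causal path to at least one of beetle infestation and wildfire frequency.

3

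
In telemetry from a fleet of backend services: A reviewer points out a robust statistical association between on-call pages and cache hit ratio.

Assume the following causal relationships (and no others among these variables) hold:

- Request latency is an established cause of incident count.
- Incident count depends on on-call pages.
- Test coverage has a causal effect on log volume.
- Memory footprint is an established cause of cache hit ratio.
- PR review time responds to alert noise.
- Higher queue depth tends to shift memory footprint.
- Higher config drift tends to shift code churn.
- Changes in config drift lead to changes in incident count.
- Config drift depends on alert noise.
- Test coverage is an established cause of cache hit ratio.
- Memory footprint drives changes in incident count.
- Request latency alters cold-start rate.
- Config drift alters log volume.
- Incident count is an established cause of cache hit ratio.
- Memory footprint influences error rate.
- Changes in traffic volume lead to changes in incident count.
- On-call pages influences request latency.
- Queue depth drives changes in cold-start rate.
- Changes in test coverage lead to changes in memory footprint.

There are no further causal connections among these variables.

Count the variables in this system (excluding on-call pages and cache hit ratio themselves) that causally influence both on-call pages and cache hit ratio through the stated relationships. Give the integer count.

No listed variable has a causal path to both on-call pages and cache hit ratio, so there are no common causes.

0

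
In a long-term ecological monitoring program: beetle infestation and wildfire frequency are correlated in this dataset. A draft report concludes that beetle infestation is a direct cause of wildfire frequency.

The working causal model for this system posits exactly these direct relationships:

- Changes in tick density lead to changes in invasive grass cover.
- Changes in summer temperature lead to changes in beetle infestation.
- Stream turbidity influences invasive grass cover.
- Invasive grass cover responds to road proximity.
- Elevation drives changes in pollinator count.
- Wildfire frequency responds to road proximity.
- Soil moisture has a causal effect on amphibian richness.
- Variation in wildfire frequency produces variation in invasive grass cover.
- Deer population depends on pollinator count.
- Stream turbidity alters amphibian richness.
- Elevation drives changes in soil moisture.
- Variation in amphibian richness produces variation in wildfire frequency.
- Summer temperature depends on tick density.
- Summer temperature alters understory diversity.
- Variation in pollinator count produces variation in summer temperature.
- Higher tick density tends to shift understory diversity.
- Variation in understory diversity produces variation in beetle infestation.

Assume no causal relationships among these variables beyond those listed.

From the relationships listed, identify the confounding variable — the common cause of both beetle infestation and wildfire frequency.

elevation

Elevation has a causal path to beetle infestation (elevation → pollinator count → summer temperature → beetle infestation) and a separate causal path to wildfire frequency (elevation → soil moisture → amphibian richness → wildfire frequency), so it is a common cause of both.
No stated relationship gives beetle infestation a causal route to wildfire frequency, so the correlation is explained by the shared upstream cause rather than a direct effect.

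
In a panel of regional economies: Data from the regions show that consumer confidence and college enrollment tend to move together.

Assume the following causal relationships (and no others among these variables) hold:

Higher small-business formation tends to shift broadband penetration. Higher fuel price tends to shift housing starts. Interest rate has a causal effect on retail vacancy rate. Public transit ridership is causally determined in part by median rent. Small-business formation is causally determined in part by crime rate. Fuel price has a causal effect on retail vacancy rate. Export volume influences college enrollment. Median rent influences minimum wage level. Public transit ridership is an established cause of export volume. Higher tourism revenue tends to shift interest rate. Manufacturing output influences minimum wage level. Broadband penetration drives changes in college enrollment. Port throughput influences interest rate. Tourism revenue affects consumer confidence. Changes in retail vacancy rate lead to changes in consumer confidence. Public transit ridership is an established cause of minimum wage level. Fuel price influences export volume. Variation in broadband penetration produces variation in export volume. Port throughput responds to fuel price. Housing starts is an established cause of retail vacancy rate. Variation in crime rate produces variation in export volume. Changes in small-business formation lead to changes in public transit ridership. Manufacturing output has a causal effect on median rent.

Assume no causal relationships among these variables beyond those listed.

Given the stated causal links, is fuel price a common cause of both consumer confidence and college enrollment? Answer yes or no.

yes

Fuel price has a causal path to consumer confidence (fuel price → retail vacancy rate → consumer confidence) and to college enrollment (fuel price → export volume → college enrollment), so it is a common cause of both — a confounder.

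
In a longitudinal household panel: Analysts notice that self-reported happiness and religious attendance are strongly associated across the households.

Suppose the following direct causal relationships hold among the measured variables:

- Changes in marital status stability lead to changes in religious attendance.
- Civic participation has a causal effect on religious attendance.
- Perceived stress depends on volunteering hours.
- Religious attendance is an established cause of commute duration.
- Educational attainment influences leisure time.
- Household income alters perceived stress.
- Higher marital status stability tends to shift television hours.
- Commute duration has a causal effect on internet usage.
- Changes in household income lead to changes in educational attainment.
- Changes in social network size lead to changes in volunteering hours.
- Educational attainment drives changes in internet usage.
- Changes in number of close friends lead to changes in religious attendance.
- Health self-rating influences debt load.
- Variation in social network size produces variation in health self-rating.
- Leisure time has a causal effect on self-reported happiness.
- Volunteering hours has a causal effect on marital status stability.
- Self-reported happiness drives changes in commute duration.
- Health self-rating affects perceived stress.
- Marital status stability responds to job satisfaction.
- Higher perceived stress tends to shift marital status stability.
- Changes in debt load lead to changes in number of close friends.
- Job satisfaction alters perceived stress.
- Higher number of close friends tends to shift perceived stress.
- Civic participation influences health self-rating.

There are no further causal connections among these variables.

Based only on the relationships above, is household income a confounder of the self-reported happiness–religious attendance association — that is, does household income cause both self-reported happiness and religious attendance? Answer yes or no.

yes

Household income has a causal path to self-reported happiness (household income → educational attainment → leisure time → self-reported happiness) and to religious attendance (household income → perceived stress → marital status stability → religious attendance), so it is a common cause of both — a confounder.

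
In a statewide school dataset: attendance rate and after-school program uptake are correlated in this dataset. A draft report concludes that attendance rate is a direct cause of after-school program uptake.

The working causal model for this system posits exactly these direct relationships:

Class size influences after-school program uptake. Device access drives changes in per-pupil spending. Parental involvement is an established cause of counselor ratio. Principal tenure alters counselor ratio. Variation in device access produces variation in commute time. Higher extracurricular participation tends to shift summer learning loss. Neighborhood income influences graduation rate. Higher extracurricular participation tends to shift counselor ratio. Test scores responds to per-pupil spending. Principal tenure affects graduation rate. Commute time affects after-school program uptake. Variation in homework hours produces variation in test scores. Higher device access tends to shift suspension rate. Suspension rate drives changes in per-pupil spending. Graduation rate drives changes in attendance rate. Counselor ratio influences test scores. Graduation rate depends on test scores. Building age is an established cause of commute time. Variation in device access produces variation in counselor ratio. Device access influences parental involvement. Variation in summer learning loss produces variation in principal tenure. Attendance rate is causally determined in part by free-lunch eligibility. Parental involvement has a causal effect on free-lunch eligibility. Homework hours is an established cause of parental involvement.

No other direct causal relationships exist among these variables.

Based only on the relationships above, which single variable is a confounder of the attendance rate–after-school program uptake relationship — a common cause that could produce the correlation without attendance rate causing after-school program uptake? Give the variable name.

device access

Device access has a causal path to attendance rate (device access → parental involvement → free-lunch eligibility → attendance rate) and a separate causal path to after-school program uptake (device access → commute time → after-school program uptake), so it is a common cause of both.
No stated relationship gives attendance rate a causal route to after-school program uptake, so the correlation is explained by the shared upstream cause rather than a direct effect.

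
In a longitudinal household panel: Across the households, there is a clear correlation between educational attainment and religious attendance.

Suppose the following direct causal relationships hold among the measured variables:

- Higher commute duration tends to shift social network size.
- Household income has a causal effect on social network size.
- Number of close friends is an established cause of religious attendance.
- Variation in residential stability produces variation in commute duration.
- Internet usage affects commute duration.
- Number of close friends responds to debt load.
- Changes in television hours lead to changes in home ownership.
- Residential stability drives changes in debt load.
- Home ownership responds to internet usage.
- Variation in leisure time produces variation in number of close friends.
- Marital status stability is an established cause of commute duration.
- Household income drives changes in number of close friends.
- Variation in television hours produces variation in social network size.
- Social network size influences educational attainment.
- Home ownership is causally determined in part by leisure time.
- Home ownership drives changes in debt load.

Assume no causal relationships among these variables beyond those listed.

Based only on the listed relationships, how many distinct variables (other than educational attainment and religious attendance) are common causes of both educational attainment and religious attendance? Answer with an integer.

4

The common causes are: household income (to educational attainment via household income → social network size → educational attainment; to religious attendance via household income → number of close friends → religious attendance); internet usage (to educational attainment via internet usage → commute duration → social network size → educational attainment; to religious attendance via internet usage → home ownership → debt load → number of close friends → religious attendance); residential stability (to educational attainment via residential stability → commute duration → social network size → educational attainment; to religious attendance via residential stability → debt load → number of close friends → religious attendance); television hours (to educational attainment via television hours → social network size → educational attainment; to religious attendance via television hours → home ownership → debt load → number of close friends → religious attendance).
Every other variable lacks a causal path to at least one of educational attainment and religious attendance.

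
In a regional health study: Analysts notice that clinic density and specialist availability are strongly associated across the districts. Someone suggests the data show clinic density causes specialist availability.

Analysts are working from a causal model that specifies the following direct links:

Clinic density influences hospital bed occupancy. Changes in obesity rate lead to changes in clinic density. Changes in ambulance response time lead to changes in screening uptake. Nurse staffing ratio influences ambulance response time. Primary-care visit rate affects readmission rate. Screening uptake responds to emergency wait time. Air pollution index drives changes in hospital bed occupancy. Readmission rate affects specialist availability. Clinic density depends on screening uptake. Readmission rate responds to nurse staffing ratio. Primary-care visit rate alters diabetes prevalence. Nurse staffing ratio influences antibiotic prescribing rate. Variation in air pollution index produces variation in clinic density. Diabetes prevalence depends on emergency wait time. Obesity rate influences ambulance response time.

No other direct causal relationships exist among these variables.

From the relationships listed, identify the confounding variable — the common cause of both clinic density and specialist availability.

Nurse staffing ratio has a causal path to clinic density (nurse staffing ratio → ambulance response time → screening uptake → clinic density) and a separate causal path to specialist availability (nurse staffing ratio → readmission rate → specialist availability), so it is a common cause of both.
No stated relationship gives clinic density a causal route to specialist availability, so the correlation is explained by the shared upstream cause rather than a direct effect.

nurse staffing ratio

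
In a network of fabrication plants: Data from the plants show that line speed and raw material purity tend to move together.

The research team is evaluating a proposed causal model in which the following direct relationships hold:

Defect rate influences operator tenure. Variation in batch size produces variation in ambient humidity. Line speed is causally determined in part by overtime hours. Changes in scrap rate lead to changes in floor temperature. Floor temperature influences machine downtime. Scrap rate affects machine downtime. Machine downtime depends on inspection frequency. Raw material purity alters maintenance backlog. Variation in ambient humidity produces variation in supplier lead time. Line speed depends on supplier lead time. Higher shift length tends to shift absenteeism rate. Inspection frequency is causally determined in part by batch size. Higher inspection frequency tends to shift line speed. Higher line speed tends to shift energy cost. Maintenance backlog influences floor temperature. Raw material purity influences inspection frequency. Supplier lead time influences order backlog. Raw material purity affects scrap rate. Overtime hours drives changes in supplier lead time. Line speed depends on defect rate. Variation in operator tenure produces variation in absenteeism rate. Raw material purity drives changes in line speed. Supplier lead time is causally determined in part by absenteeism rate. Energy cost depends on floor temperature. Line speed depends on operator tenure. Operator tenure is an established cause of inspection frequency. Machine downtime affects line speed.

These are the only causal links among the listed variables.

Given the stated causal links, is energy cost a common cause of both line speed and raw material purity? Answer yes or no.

Energy cost has no stated causal path to either line speed or raw material purity. A confounder must cause both variables, so energy cost does not qualify.

no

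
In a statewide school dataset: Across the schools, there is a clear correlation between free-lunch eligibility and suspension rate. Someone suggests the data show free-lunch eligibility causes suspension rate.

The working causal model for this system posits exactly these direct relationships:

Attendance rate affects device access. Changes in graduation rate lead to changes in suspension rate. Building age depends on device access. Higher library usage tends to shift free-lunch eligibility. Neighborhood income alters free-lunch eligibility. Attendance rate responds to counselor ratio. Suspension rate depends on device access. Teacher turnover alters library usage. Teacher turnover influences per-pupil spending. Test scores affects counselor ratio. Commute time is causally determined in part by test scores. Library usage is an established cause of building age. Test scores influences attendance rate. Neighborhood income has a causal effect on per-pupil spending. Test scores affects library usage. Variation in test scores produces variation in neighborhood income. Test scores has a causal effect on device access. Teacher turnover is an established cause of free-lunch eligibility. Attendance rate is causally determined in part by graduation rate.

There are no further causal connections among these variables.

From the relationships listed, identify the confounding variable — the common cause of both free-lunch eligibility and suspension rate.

test scores

Test scores has a causal path to free-lunch eligibility (test scores → neighborhood income → free-lunch eligibility) and a separate causal path to suspension rate (test scores → device access → suspension rate), so it is a common cause of both.
No stated relationship gives free-lunch eligibility a causal route to suspension rate, so the correlation is explained by the shared upstream cause rather than a direct effect.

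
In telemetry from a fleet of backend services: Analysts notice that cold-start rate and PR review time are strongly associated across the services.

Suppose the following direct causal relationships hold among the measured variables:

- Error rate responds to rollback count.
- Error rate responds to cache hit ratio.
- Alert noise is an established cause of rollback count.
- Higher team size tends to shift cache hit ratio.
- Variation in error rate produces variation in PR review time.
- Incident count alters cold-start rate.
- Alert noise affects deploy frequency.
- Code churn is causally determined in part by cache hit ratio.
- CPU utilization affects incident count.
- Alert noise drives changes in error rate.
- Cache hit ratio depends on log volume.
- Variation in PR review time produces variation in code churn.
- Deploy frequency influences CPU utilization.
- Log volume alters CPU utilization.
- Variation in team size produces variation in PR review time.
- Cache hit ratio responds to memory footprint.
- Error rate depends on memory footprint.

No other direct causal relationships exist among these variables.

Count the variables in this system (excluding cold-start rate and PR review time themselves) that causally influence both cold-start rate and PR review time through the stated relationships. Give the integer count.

The common causes are: alert noise (to cold-start rate via alert noise → deploy frequency → CPU utilization → incident count → cold-start rate; to PR review time via alert noise → error rate → PR review time); log volume (to cold-start rate via log volume → CPU utilization → incident count → cold-start rate; to PR review time via log volume → cache hit ratio → error rate → PR review time).
Every other variable lacks a causal path to at least one of cold-start rate and PR review time.

2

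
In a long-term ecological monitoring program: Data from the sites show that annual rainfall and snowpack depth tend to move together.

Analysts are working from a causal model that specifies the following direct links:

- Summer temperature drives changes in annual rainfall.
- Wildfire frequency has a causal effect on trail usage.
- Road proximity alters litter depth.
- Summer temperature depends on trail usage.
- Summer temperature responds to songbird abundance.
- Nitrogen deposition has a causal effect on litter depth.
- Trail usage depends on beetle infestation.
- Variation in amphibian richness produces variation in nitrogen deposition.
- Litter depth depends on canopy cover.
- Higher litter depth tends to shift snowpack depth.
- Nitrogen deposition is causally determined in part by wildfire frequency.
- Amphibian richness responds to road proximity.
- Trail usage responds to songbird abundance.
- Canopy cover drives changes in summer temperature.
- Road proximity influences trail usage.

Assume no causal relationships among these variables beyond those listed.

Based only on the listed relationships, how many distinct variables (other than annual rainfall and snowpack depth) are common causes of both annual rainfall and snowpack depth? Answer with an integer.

3

The common causes are: canopy cover (to annual rainfall via canopy cover → summer temperature → annual rainfall; to snowpack depth via canopy cover → litter depth → snowpack depth); road proximity (to annual rainfall via road proximity → trail usage → summer temperature → annual rainfall; to snowpack depth via road proximity → litter depth → snowpack depth); wildfire frequency (to annual rainfall via wildfire frequency → trail usage → summer temperature → annual rainfall; to snowpack depth via wildfire frequency → nitrogen deposition → litter depth → snowpack depth).
Every other variable lacks a causal path to at least one of annual rainfall and snowpack depth.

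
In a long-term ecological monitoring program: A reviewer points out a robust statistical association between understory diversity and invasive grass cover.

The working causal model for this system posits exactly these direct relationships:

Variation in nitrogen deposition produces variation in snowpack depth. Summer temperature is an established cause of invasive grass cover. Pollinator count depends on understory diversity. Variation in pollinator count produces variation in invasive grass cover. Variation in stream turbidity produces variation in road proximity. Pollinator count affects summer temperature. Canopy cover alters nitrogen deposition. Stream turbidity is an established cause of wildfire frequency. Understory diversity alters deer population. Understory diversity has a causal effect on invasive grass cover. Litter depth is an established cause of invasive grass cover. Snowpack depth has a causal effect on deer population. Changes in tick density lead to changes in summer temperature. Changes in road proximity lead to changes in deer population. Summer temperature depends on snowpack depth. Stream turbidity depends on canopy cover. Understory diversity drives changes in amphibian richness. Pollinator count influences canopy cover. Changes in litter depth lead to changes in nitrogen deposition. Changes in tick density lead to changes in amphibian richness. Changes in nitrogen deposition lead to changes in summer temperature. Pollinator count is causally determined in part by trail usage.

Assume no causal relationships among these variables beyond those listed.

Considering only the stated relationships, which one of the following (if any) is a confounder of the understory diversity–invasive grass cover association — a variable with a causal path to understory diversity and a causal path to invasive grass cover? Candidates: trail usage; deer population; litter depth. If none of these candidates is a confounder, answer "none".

none

None of the listed candidates has causal paths to both understory diversity and invasive grass cover in the stated relationships, so none is a common cause.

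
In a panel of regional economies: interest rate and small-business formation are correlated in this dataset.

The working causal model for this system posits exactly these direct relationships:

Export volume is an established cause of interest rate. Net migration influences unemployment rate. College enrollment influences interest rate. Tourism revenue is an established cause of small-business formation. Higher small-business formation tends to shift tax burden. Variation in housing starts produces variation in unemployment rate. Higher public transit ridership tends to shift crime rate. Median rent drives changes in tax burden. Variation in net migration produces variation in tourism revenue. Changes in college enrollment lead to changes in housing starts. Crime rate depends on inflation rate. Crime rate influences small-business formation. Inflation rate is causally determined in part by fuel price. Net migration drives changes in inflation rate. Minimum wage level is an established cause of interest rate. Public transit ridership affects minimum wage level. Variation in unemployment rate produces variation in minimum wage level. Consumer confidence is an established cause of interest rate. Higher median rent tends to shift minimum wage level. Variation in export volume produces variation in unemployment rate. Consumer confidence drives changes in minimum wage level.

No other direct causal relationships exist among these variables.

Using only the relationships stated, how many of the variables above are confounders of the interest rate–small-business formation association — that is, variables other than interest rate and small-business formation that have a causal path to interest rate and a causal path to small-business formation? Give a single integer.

The common causes are: net migration (to interest rate via net migration → unemployment rate → minimum wage level → interest rate; to small-business formation via net migration → tourism revenue → small-business formation); public transit ridership (to interest rate via public transit ridership → minimum wage level → interest rate; to small-business formation via public transit ridership → crime rate → small-business formation).
Every other variable lacks a causal path to at least one of interest rate and small-business formation.

2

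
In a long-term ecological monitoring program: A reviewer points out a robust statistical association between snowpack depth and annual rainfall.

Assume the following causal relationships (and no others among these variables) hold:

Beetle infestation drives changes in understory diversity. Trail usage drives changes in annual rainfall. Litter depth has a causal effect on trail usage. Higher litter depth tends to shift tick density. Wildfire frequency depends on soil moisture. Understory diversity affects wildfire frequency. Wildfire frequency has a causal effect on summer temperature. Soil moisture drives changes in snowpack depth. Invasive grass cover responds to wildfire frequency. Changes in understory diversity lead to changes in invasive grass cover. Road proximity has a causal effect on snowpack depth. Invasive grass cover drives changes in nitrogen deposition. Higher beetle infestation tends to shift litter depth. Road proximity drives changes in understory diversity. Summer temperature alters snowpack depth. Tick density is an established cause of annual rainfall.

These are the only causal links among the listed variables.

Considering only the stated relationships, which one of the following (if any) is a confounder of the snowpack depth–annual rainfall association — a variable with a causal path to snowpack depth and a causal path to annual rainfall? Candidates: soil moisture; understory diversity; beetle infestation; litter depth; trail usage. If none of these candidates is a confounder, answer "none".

Beetle infestation causes snowpack depth (beetle infestation → understory diversity → wildfire frequency → summer temperature → snowpack depth) and also causes annual rainfall (beetle infestation → litter depth → trail usage → annual rainfall); it is a common cause of both.
Each of the other candidates lacks a causal path to at least one of snowpack depth and annual rainfall, so they do not confound the relationship.

beetle infestation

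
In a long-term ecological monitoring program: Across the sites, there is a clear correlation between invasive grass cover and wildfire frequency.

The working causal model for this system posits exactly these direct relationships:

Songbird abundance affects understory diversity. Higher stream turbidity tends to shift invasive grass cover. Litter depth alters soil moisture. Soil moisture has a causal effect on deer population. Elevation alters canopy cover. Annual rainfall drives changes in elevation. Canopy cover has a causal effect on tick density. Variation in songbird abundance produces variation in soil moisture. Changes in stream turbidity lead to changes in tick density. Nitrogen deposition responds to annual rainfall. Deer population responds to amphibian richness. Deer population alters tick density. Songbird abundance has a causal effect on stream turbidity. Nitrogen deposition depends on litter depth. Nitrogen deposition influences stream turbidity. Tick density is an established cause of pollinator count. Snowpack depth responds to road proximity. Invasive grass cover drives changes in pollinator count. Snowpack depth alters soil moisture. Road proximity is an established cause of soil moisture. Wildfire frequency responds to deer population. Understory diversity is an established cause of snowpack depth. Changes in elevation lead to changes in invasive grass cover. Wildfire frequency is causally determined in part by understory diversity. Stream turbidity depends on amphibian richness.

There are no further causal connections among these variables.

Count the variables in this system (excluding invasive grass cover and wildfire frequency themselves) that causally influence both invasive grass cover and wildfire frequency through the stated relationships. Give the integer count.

The common causes are: amphibian richness (to invasive grass cover via amphibian richness → stream turbidity → invasive grass cover; to wildfire frequency via amphibian richness → deer population → wildfire frequency); litter depth (to invasive grass cover via litter depth → nitrogen deposition → stream turbidity → invasive grass cover; to wildfire frequency via litter depth → soil moisture → deer population → wildfire frequency); songbird abundance (to invasive grass cover via songbird abundance → stream turbidity → invasive grass cover; to wildfire frequency via songbird abundance → understory diversity → wildfire frequency).
Every other variable lacks a causal path to at least one of invasive grass cover and wildfire frequency.

3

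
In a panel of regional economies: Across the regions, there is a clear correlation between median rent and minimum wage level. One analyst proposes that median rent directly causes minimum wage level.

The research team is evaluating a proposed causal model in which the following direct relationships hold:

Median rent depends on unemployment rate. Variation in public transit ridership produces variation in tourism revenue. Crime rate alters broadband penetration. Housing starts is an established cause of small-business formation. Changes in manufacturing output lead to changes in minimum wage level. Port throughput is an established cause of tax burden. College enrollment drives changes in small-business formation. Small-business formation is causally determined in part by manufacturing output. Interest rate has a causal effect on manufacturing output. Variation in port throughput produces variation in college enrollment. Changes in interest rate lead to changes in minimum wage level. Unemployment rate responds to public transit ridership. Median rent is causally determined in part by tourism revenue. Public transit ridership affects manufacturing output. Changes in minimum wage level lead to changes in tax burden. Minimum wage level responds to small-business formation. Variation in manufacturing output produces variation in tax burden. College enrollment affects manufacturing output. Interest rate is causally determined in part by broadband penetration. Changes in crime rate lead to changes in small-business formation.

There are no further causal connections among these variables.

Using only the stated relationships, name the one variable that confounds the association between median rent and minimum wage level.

public transit ridership

Public transit ridership has a causal path to median rent (public transit ridership → tourism revenue → median rent) and a separate causal path to minimum wage level (public transit ridership → manufacturing output → minimum wage level), so it is a common cause of both.
No stated relationship gives median rent a causal route to minimum wage level, so the correlation is explained by the shared upstream cause rather than a direct effect.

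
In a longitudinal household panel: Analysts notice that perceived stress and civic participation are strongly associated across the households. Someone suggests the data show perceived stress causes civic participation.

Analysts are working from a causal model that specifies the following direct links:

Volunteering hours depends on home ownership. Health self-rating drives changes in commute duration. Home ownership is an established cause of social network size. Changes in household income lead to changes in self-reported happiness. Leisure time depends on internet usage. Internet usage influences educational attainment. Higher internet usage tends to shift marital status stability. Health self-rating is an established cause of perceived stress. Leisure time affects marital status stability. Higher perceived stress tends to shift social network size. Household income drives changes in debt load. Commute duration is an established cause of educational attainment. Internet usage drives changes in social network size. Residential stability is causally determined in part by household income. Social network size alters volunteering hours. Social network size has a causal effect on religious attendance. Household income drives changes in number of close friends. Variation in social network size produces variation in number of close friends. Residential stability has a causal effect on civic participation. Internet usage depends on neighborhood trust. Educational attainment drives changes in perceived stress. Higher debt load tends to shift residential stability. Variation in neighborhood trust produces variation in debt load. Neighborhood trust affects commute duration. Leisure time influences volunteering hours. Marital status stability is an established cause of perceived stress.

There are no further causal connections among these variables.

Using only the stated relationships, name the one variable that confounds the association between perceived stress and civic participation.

neighborhood trust

Neighborhood trust has a causal path to perceived stress (neighborhood trust → internet usage → educational attainment → perceived stress) and a separate causal path to civic participation (neighborhood trust → debt load → residential stability → civic participation), so it is a common cause of both.
No stated relationship gives perceived stress a causal route to civic participation, so the correlation is explained by the shared upstream cause rather than a direct effect.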